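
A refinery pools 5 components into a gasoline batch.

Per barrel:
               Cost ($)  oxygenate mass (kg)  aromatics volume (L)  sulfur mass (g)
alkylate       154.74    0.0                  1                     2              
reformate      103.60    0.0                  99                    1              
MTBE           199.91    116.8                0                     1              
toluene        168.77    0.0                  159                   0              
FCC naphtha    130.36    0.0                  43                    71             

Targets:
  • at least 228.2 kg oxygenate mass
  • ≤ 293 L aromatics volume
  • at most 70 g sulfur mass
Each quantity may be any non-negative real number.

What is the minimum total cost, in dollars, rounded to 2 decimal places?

$390.58

This is a linear program. Let x1 = barrels of alkylate, x2 = barrels of reformate, x3 = barrels of MTBE, x4 = barrels of toluene, x5 = barrels of FCC naphtha.
Minimize 154.74x1 + 103.6x2 + 199.91x3 + 168.77x4 + 130.36x5 subject to:
  116.8x3 ≥ 228.2   (oxygenate mass)
  1x1 + 99x2 + 159x4 + 43x5 ≤ 293   (aromatics volume)
  2x1 + 1x2 + 1x3 + 71x5 ≤ 70   (sulfur mass)
  x1, x2, x3, x4, x5 ≥ 0.
The minimum-cost mix takes nothing from alkylate, reformate, toluene, FCC naphtha — only MTBE. Binding constraint: oxygenate mass.
Solving gives x3 = 1.9538.
Objective = 199.91·1.9538 = 390.5842.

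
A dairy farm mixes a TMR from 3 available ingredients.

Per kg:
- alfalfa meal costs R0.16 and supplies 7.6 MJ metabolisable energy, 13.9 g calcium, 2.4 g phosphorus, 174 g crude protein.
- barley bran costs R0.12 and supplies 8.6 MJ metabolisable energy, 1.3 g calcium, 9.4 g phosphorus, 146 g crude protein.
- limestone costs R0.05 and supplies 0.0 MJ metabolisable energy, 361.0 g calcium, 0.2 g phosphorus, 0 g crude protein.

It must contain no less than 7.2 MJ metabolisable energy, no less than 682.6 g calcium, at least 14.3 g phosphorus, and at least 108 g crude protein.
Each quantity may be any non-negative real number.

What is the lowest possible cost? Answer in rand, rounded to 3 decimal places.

R0.272

Treat it as an LP. Let x1 = kg of alfalfa meal, x2 = kg of barley bran, x3 = kg of limestone.
min 0.16x1 + 0.12x2 + 0.05x3 with:
  7.6x1 + 8.6x2 ≥ 7.2   (metabolisable energy)
  13.9x1 + 1.3x2 + 361x3 ≥ 682.6   (calcium)
  2.4x1 + 9.4x2 + 0.2x3 ≥ 14.3   (phosphorus)
  174x1 + 146x2 ≥ 108   (crude protein)
  x1, x2, x3 ≥ 0.
At the optimum only barley bran, limestone are positive (alfalfa meal = 0). Binding constraints: calcium and phosphorus.
So barley bran = 1.481 kg, limestone = 1.886 kg.
Total cost: 0.12·1.481 + 0.05·1.886 = 0.27202.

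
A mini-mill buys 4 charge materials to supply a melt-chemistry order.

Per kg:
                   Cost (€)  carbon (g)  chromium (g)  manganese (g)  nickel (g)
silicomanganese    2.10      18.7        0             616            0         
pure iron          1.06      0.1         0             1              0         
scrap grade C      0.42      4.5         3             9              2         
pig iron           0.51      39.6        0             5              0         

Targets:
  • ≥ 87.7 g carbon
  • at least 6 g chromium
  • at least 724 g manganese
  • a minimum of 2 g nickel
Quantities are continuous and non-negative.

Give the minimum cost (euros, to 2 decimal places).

Set it up as a linear program. Let x1 = kg of silicomanganese, x2 = kg of pure iron, x3 = kg of scrap grade C, x4 = kg of pig iron.
Minimize 2.1x1 + 1.06x2 + 0.42x3 + 0.51x4 s.t.:
  18.7x1 + 0.1x2 + 4.5x3 + 39.6x4 ≥ 87.7   (carbon)
  3x3 ≥ 6   (chromium)
  616x1 + 1x2 + 9x3 + 5x4 ≥ 724   (manganese)
  2x3 ≥ 2   (nickel)
  x1, x2, x3, x4 ≥ 0.
The optimal basis is {silicomanganese, scrap grade C, pig iron}; pure iron drops out. There the carbon, chromium, manganese constraints are tight.
Optimal quantities: silicomanganese = 1.134 kg, scrap grade C = 2 kg, pig iron = 1.452 kg.
Total cost: 2.1·1.134 + 0.42·2 + 0.51·1.452 = 3.9619.

€3.96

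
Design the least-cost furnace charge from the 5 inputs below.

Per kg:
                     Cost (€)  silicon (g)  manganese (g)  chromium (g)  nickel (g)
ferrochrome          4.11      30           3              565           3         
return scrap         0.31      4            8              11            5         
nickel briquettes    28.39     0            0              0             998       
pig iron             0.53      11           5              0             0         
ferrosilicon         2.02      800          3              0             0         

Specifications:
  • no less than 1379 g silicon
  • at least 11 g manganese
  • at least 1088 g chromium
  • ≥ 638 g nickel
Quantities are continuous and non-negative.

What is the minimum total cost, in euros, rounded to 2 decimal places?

Treat it as an LP. Let x1 = kg of ferrochrome, x2 = kg of return scrap, x3 = kg of nickel briquettes, x4 = kg of pig iron, x5 = kg of ferrosilicon.
Minimise 4.11x1 + 0.31x2 + 28.39x3 + 0.53x4 + 2.02x5 s.t.:
  30x1 + 4x2 + 11x4 + 800x5 ≥ 1379   (silicon)
  3x1 + 8x2 + 5x4 + 3x5 ≥ 11   (manganese)
  565x1 + 11x2 ≥ 1088   (chromium)
  3x1 + 5x2 + 998x3 ≥ 638   (nickel)
  x1, x2, x3, x4, x5 ≥ 0.
The minimum-cost mix takes nothing from pig iron — only ferrochrome, return scrap, nickel briquettes, ferrosilicon. There the silicon, manganese, chromium, nickel constraints are tight.
Optimal quantities: ferrochrome = 1.925 kg, return scrap = 0.03385 kg, nickel briquettes = 0.6333 kg, ferrosilicon = 1.651 kg.
Cost = 4.11·1.925 + 0.31·0.03385 + 28.39·0.6333 + 2.02·1.651 = 29.2367.

€29.24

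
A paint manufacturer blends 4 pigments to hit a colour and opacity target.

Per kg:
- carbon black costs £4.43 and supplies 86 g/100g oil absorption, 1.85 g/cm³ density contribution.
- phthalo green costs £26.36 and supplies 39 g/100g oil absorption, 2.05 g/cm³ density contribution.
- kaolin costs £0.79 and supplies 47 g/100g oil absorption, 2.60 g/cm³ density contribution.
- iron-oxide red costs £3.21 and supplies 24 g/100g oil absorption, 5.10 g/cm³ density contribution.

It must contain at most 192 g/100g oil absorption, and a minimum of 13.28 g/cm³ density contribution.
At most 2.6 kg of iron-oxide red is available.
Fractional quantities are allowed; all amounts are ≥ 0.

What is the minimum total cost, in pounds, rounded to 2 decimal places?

£5.21

Let x1 = kg of carbon black, x2 = kg of phthalo green, x3 = kg of kaolin, x4 = kg of iron-oxide red.
Minimise 4.43x1 + 26.36x2 + 0.79x3 + 3.21x4 s.t.:
  86x1 + 39x2 + 47x3 + 24x4 ≤ 192   (oil absorption)
  1.85x1 + 2.05x2 + 2.6x3 + 5.1x4 ≥ 13.28   (density contribution)
  x4 ≤ 2.6
  x1, x2, x3, x4 ≥ 0.
The cheapest feasible vertex uses only kaolin, iron-oxide red; carbon black, phthalo green are not used. Binding constraints: oil absorption and density contribution.
That vertex is x3 = 3.725, x4 = 0.7048.
Cost = 0.79·3.725 + 3.21·0.7048 = 5.2052.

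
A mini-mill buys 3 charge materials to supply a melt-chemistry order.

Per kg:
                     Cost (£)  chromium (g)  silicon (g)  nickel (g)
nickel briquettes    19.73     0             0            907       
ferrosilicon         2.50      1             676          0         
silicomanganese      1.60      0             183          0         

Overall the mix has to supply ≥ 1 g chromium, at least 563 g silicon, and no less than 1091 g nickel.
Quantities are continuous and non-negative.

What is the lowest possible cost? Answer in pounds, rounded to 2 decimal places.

£26.23

Let x1 = kg of nickel briquettes, x2 = kg of ferrosilicon, x3 = kg of silicomanganese.
Minimize 19.73x1 + 2.5x2 + 1.6x3 s.t.:
  1x2 ≥ 1   (chromium)
  676x2 + 183x3 ≥ 563   (silicon)
  907x1 ≥ 1091   (nickel)
  x1, x2, x3 ≥ 0.
At the optimum only nickel briquettes, ferrosilicon are positive (silicomanganese = 0). Binding constraints: chromium and nickel.
Solving gives x1 = 1.2029, x2 = 1.
Objective = 19.73·1.2029 + 2.5·1 = 26.2332.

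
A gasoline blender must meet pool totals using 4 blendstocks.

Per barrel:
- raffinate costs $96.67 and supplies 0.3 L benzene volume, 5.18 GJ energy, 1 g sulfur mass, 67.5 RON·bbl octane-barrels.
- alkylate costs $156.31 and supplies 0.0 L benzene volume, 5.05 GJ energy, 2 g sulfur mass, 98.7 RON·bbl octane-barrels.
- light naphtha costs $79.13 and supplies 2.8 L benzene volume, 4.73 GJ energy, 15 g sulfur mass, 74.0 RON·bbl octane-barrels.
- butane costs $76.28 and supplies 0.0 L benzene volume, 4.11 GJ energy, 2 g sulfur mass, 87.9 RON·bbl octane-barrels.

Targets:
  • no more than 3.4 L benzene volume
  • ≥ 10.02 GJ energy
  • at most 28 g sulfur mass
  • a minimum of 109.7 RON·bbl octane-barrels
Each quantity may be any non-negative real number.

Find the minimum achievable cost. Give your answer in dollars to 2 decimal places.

$175.46

Let x1 = barrels of raffinate, x2 = barrels of alkylate, x3 = barrels of light naphtha, x4 = barrels of butane.
Minimise 96.67x1 + 156.31x2 + 79.13x3 + 76.28x4 with:
  0.3x1 + 2.8x3 ≤ 3.4   (benzene volume)
  5.18x1 + 5.05x2 + 4.73x3 + 4.11x4 ≥ 10.02   (energy)
  1x1 + 2x2 + 15x3 + 2x4 ≤ 28   (sulfur mass)
  67.5x1 + 98.7x2 + 74x3 + 87.9x4 ≥ 109.7   (octane-barrels)
  x1, x2, x3, x4 ≥ 0.
The optimal basis is {light naphtha, butane}; raffinate, alkylate drop out. The benzene volume and energy requirements are met with equality.
So light naphtha = 1.2143 barrels, butane = 1.0405 barrels.
Cost = 79.13·1.2143 + 76.28·1.0405 = 175.4569.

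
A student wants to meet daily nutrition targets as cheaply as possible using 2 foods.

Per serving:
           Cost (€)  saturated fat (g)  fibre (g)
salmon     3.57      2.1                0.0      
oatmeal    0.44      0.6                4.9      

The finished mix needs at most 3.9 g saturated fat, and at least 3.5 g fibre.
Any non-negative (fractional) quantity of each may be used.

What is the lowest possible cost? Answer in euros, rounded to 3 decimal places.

Let x1 = servings of salmon, x2 = servings of oatmeal.
min 3.57x1 + 0.44x2 with:
  2.1x1 + 0.6x2 ≤ 3.9   (saturated fat)
  4.9x2 ≥ 3.5   (fibre)
  x1, x2 ≥ 0.
The minimum-cost mix takes nothing from salmon — only oatmeal. There the fibre constraint is tight.
Solving gives x2 = 0.7143.
Cost = 0.44·0.7143 = 0.31429.

€0.314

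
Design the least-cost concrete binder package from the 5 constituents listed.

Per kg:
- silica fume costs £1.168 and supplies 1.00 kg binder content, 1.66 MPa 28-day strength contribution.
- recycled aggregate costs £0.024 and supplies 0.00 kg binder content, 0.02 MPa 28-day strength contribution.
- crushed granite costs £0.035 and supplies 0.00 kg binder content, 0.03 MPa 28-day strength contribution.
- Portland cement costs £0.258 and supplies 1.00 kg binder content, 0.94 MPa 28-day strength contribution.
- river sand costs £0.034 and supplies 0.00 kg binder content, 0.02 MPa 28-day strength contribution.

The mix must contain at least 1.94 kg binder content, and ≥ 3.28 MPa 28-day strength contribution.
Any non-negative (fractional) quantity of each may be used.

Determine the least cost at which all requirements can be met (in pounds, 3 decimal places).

£0.900

Let x1 = kg of silica fume, x2 = kg of recycled aggregate, x3 = kg of crushed granite, x4 = kg of Portland cement, x5 = kg of river sand.
Minimize 1.168x1 + 0.024x2 + 0.035x3 + 0.258x4 + 0.034x5 with:
  1x1 + 1x4 ≥ 1.94   (binder content)
  1.66x1 + 0.02x2 + 0.03x3 + 0.94x4 + 0.02x5 ≥ 3.28   (28-day strength contribution)
  x1, x2, x3, x4, x5 ≥ 0.
At the optimum only Portland cement is positive (silica fume, recycled aggregate, crushed granite, river sand = 0). The 28-day strength contribution requirement is met with equality.
That vertex is x4 = 3.489.
Cost = 0.258·3.489 = 0.90016.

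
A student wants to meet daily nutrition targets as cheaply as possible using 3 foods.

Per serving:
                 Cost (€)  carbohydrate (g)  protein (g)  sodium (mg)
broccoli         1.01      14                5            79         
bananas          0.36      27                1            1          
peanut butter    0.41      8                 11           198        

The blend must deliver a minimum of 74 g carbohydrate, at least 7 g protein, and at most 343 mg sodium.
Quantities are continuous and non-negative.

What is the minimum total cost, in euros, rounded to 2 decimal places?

This is a linear program. Let x1 = servings of broccoli, x2 = servings of bananas, x3 = servings of peanut butter.
Minimize 1.01x1 + 0.36x2 + 0.41x3 s.t.:
  14x1 + 27x2 + 8x3 ≥ 74   (carbohydrate)
  5x1 + 1x2 + 11x3 ≥ 7   (protein)
  79x1 + 1x2 + 198x3 ≤ 343   (sodium)
  x1, x2, x3 ≥ 0.
The optimal basis is {bananas, peanut butter}; broccoli drops out. There the carbohydrate and protein constraints are tight.
That vertex is x2 = 2.623, x3 = 0.3979.
Cost = 0.36·2.623 + 0.41·0.3979 = 1.1074.

€1.11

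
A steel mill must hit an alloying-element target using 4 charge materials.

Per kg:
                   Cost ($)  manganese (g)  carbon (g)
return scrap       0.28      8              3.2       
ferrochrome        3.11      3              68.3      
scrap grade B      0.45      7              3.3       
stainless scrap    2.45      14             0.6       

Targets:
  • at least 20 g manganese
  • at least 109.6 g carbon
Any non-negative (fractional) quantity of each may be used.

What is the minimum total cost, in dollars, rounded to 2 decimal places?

$5.25

Let x1 = kg of return scrap, x2 = kg of ferrochrome, x3 = kg of scrap grade B, x4 = kg of stainless scrap.
Minimise 0.28x1 + 3.11x2 + 0.45x3 + 2.45x4 with:
  8x1 + 3x2 + 7x3 + 14x4 ≥ 20   (manganese)
  3.2x1 + 68.3x2 + 3.3x3 + 0.6x4 ≥ 109.6   (carbon)
  x1, x2, x3, x4 ≥ 0.
The cheapest feasible vertex uses only return scrap, ferrochrome; scrap grade B, stainless scrap are not used. Binding constraints: manganese and carbon.
That vertex is x1 = 1.932, x2 = 1.514.
Total cost: 0.28·1.932 + 3.11·1.514 = 5.2495.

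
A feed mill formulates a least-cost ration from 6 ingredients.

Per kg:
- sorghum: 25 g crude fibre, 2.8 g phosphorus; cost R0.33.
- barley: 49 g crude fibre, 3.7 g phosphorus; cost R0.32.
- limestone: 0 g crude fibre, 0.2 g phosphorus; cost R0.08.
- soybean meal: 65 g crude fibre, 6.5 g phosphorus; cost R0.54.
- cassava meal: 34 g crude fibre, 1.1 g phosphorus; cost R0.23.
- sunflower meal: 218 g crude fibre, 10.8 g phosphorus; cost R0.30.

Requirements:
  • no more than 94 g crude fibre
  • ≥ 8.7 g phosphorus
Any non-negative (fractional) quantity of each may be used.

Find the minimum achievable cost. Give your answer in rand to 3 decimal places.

R0.685

Treat it as an LP. Let x1 = kg of sorghum, x2 = kg of barley, x3 = kg of limestone, x4 = kg of soybean meal, x5 = kg of cassava meal, x6 = kg of sunflower meal.
min 0.33x1 + 0.32x2 + 0.08x3 + 0.54x4 + 0.23x5 + 0.3x6 with:
  25x1 + 49x2 + 65x4 + 34x5 + 218x6 ≤ 94   (crude fibre)
  2.8x1 + 3.7x2 + 0.2x3 + 6.5x4 + 1.1x5 + 10.8x6 ≥ 8.7   (phosphorus)
  x1, x2, x3, x4, x5, x6 ≥ 0.
The minimum-cost mix takes nothing from sorghum, barley, limestone, cassava meal — only soybean meal, sunflower meal. Binding constraints: crude fibre and phosphorus.
Optimal quantities: soybean meal = 1.233 kg, sunflower meal = 0.06364 kg.
Hence cost = 0.54·1.233 + 0.3·0.06364 = R0.68491.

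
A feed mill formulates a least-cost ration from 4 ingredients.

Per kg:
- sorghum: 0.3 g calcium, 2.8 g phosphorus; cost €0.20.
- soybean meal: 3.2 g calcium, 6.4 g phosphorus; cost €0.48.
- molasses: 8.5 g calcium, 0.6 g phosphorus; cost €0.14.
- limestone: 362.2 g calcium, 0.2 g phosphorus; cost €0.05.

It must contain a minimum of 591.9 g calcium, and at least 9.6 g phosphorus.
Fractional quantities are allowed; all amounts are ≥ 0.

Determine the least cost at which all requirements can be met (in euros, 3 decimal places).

€0.744

Let x1 = kg of sorghum, x2 = kg of soybean meal, x3 = kg of molasses, x4 = kg of limestone.
Minimise 0.2x1 + 0.48x2 + 0.14x3 + 0.05x4 subject to:
  0.3x1 + 3.2x2 + 8.5x3 + 362.2x4 ≥ 591.9   (calcium)
  2.8x1 + 6.4x2 + 0.6x3 + 0.2x4 ≥ 9.6   (phosphorus)
  x1, x2, x3, x4 ≥ 0.
The cheapest feasible vertex uses only sorghum, limestone; soybean meal, molasses are not used. The calcium and phosphorus requirements are met with equality.
Solving gives x1 = 3.312, x4 = 1.631.
Objective = 0.2·3.312 + 0.05·1.631 = 0.74395.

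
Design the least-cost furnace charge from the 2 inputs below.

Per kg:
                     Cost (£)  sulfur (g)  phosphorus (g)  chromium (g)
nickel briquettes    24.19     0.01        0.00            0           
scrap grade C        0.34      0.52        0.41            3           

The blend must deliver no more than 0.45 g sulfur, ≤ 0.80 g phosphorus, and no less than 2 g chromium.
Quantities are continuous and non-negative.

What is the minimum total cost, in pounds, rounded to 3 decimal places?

Treat it as an LP. Let x1 = kg of nickel briquettes, x2 = kg of scrap grade C.
min 24.19x1 + 0.34x2 with:
  0.01x1 + 0.52x2 ≤ 0.45   (sulfur)
  0.41x2 ≤ 0.8   (phosphorus)
  3x2 ≥ 2   (chromium)
  x1, x2 ≥ 0.
The minimum-cost mix takes nothing from nickel briquettes — only scrap grade C. The chromium requirement is met with equality.
Optimal quantities: scrap grade C = 0.6667 kg.
Hence cost = 0.34·0.6667 = £0.22668.

£0.227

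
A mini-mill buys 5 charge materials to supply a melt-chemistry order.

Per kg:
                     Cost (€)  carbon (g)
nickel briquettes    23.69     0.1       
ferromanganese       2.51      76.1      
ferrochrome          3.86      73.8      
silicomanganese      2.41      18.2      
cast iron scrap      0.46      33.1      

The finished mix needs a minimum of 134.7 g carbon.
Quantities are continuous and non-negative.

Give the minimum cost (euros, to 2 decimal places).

€1.87

Treat it as an LP. Let x1 = kg of nickel briquettes, x2 = kg of ferromanganese, x3 = kg of ferrochrome, x4 = kg of silicomanganese, x5 = kg of cast iron scrap.
min 23.69x1 + 2.51x2 + 3.86x3 + 2.41x4 + 0.46x5 subject to:
  0.1x1 + 76.1x2 + 73.8x3 + 18.2x4 + 33.1x5 ≥ 134.7   (carbon)
  x1, x2, x3, x4, x5 ≥ 0.
The optimal basis is {cast iron scrap}; nickel briquettes, ferromanganese, ferrochrome, silicomanganese drop out. There the carbon constraint is tight.
Solving gives x5 = 4.069.
Hence cost = 0.46·4.069 = €1.8717.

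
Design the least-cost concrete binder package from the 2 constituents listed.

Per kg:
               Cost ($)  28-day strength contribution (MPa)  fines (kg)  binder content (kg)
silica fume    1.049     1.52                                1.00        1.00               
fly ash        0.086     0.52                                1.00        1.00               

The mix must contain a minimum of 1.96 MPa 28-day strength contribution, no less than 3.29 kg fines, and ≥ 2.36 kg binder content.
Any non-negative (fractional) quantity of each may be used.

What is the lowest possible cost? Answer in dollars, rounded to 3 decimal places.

$0.324

Treat it as an LP. Let x1 = kg of silica fume, x2 = kg of fly ash.
Minimise 1.049x1 + 0.086x2 subject to:
  1.52x1 + 0.52x2 ≥ 1.96   (28-day strength contribution)
  1x1 + 1x2 ≥ 3.29   (fines)
  1x1 + 1x2 ≥ 2.36   (binder content)
  x1, x2 ≥ 0.
The optimal basis is {fly ash}; silica fume drops out. There the 28-day strength contribution constraint is tight.
So fly ash = 3.769 kg.
Total cost: 0.086·3.769 = 0.32413.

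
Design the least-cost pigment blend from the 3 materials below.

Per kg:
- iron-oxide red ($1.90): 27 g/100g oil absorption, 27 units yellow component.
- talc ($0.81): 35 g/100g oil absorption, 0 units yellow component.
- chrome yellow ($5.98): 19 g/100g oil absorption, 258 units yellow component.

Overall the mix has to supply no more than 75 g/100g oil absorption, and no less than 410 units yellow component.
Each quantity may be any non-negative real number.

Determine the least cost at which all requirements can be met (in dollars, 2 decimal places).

$9.50

Set it up as a linear program. Let x1 = kg of iron-oxide red, x2 = kg of talc, x3 = kg of chrome yellow.
min 1.9x1 + 0.81x2 + 5.98x3 subject to:
  27x1 + 35x2 + 19x3 ≤ 75   (oil absorption)
  27x1 + 258x3 ≥ 410   (yellow component)
  x1, x2, x3 ≥ 0.
The optimal basis is {chrome yellow}; iron-oxide red, talc drop out. Binding constraint: yellow component.
Optimal quantities: chrome yellow = 1.589 kg.
Objective = 5.98·1.589 = 9.5022.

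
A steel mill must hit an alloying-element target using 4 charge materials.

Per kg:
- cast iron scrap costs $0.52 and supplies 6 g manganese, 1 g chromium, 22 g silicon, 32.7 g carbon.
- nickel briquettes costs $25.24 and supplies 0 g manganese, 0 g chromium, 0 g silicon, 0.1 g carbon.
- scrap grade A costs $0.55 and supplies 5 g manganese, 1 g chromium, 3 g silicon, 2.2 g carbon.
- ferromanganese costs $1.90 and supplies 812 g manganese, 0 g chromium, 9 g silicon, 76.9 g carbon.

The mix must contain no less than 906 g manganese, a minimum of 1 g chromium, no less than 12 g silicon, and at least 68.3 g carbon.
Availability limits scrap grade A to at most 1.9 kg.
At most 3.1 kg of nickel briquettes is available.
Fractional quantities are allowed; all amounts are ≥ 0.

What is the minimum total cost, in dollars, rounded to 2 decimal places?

$2.63

Treat it as an LP. Let x1 = kg of cast iron scrap, x2 = kg of nickel briquettes, x3 = kg of scrap grade A, x4 = kg of ferromanganese.
Minimize 0.52x1 + 25.24x2 + 0.55x3 + 1.9x4 subject to:
  6x1 + 5x3 + 812x4 ≥ 906   (manganese)
  1x1 + 1x3 ≥ 1   (chromium)
  22x1 + 3x3 + 9x4 ≥ 12   (silicon)
  32.7x1 + 0.1x2 + 2.2x3 + 76.9x4 ≥ 68.3   (carbon)
  x3 ≤ 1.9
  x2 ≤ 3.1
  x1, x2, x3, x4 ≥ 0.
The minimum-cost mix takes nothing from nickel briquettes, scrap grade A — only cast iron scrap, ferromanganese. The manganese and chromium requirements are met with equality.
Optimal quantities: cast iron scrap = 1 kg, ferromanganese = 1.108 kg.
Objective = 0.52·1 + 1.9·1.108 = 2.6252.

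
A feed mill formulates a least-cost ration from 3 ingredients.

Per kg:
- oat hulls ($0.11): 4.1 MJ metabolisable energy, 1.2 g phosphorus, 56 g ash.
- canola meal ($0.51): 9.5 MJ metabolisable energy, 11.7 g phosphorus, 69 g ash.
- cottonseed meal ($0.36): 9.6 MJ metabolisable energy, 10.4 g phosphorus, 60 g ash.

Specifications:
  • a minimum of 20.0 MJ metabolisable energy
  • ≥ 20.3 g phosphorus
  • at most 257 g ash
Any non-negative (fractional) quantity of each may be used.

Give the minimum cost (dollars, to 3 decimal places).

Treat it as an LP. Let x1 = kg of oat hulls, x2 = kg of canola meal, x3 = kg of cottonseed meal.
min 0.11x1 + 0.51x2 + 0.36x3 with:
  4.1x1 + 9.5x2 + 9.6x3 ≥ 20   (metabolisable energy)
  1.2x1 + 11.7x2 + 10.4x3 ≥ 20.3   (phosphorus)
  56x1 + 69x2 + 60x3 ≤ 257   (ash)
  x1, x2, x3 ≥ 0.
The cheapest feasible vertex uses only oat hulls, cottonseed meal; canola meal is not used. There the metabolisable energy and phosphorus constraints are tight.
Optimal quantities: oat hulls = 0.42159 kg, cottonseed meal = 1.9033 kg.
Hence cost = 0.11·0.42159 + 0.36·1.9033 = $0.73156.

$0.732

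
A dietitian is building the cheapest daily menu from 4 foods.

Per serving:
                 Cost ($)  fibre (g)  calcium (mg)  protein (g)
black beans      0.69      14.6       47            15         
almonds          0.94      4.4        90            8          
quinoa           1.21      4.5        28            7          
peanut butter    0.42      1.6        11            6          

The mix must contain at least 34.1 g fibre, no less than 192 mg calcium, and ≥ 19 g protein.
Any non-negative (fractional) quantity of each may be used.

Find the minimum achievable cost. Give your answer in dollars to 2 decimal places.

$2.41

This is a linear program. Let x1 = servings of black beans, x2 = servings of almonds, x3 = servings of quinoa, x4 = servings of peanut butter.
Minimize 0.69x1 + 0.94x2 + 1.21x3 + 0.42x4 subject to:
  14.6x1 + 4.4x2 + 4.5x3 + 1.6x4 ≥ 34.1   (fibre)
  47x1 + 90x2 + 28x3 + 11x4 ≥ 192   (calcium)
  15x1 + 8x2 + 7x3 + 6x4 ≥ 19   (protein)
  x1, x2, x3, x4 ≥ 0.
At the optimum only black beans, almonds are positive (quinoa, peanut butter = 0). Binding constraints: fibre and calcium.
That vertex is x1 = 2.009, x2 = 1.084.
Total cost: 0.69·2.009 + 0.94·1.084 = 2.4052.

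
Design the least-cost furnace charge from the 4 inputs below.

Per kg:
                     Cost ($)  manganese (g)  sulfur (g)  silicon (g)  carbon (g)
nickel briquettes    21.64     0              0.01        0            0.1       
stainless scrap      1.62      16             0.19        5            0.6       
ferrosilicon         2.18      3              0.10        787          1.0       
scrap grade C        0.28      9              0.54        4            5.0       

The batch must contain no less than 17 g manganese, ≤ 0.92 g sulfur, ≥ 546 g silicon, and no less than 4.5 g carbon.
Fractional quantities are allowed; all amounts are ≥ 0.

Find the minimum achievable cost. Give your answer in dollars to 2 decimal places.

This is a linear program. Let x1 = kg of nickel briquettes, x2 = kg of stainless scrap, x3 = kg of ferrosilicon, x4 = kg of scrap grade C.
Minimise 21.64x1 + 1.62x2 + 2.18x3 + 0.28x4 with:
  16x2 + 3x3 + 9x4 ≥ 17   (manganese)
  0.01x1 + 0.19x2 + 0.1x3 + 0.54x4 ≤ 0.92   (sulfur)
  5x2 + 787x3 + 4x4 ≥ 546   (silicon)
  0.1x1 + 0.6x2 + 1x3 + 5x4 ≥ 4.5   (carbon)
  x1, x2, x3, x4 ≥ 0.
The minimum-cost mix takes nothing from nickel briquettes — only stainless scrap, ferrosilicon, scrap grade C. The manganese, sulfur, silicon requirements are met with equality.
Solving gives x2 = 0.05865, x3 = 0.6855, x4 = 1.556.
Total cost: 1.62·0.05865 + 2.18·0.6855 + 0.28·1.556 = 2.0251.

$2.03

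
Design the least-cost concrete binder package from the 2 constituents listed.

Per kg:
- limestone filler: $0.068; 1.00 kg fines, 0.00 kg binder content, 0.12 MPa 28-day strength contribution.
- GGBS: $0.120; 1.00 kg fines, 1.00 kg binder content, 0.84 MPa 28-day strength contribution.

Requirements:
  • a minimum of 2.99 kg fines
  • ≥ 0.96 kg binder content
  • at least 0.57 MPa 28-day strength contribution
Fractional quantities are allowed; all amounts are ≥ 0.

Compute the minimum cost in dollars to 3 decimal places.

This is a linear program. Let x1 = kg of limestone filler, x2 = kg of GGBS.
min 0.068x1 + 0.12x2 subject to:
  1x1 + 1x2 ≥ 2.99   (fines)
  1x2 ≥ 0.96   (binder content)
  0.12x1 + 0.84x2 ≥ 0.57   (28-day strength contribution)
  x1, x2 ≥ 0.
Both inputs are positive at the optimum. The fines and binder content requirements are met with equality.
Solving gives x1 = 2.03, x2 = 0.96.
Total cost: 0.068·2.03 + 0.12·0.96 = 0.25324.

$0.253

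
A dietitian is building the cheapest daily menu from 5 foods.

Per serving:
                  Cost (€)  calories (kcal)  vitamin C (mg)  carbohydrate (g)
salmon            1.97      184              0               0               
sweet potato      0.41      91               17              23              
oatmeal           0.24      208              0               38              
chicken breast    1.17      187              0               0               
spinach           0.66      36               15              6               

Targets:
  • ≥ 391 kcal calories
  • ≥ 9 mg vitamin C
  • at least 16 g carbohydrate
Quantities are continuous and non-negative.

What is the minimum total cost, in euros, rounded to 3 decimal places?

€0.613

Let x1 = servings of salmon, x2 = servings of sweet potato, x3 = servings of oatmeal, x4 = servings of chicken breast, x5 = servings of spinach.
min 1.97x1 + 0.41x2 + 0.24x3 + 1.17x4 + 0.66x5 subject to:
  184x1 + 91x2 + 208x3 + 187x4 + 36x5 ≥ 391   (calories)
  17x2 + 15x5 ≥ 9   (vitamin C)
  23x2 + 38x3 + 6x5 ≥ 16   (carbohydrate)
  x1, x2, x3, x4, x5 ≥ 0.
The minimum-cost mix takes nothing from salmon, chicken breast, spinach — only sweet potato, oatmeal. There the calories and vitamin C constraints are tight.
Optimal quantities: sweet potato = 0.5294 servings, oatmeal = 1.648 servings.
Total cost: 0.41·0.5294 + 0.24·1.648 = 0.61257.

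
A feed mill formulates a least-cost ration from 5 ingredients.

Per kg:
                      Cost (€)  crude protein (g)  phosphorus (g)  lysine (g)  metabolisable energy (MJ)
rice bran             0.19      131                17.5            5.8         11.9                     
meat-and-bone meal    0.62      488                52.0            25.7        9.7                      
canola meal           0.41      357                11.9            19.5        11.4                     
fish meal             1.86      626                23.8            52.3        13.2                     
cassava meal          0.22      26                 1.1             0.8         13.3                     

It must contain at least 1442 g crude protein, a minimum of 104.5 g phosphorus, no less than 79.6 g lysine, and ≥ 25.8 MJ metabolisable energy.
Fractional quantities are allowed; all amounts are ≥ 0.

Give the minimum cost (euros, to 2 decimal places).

Set it up as a linear program. Let x1 = kg of rice bran, x2 = kg of meat-and-bone meal, x3 = kg of canola meal, x4 = kg of fish meal, x5 = kg of cassava meal.
Minimise 0.19x1 + 0.62x2 + 0.41x3 + 1.86x4 + 0.22x5 subject to:
  131x1 + 488x2 + 357x3 + 626x4 + 26x5 ≥ 1442   (crude protein)
  17.5x1 + 52x2 + 11.9x3 + 23.8x4 + 1.1x5 ≥ 104.5   (phosphorus)
  5.8x1 + 25.7x2 + 19.5x3 + 52.3x4 + 0.8x5 ≥ 79.6   (lysine)
  11.9x1 + 9.7x2 + 11.4x3 + 13.2x4 + 13.3x5 ≥ 25.8   (metabolisable energy)
  x1, x2, x3, x4, x5 ≥ 0.
At the optimum only meat-and-bone meal, canola meal are positive (rice bran, fish meal, cassava meal = 0). Binding constraints: phosphorus and lysine.
Solving gives x2 = 1.54, x3 = 2.053.
Total cost: 0.62·1.54 + 0.41·2.053 = 1.7965.

€1.80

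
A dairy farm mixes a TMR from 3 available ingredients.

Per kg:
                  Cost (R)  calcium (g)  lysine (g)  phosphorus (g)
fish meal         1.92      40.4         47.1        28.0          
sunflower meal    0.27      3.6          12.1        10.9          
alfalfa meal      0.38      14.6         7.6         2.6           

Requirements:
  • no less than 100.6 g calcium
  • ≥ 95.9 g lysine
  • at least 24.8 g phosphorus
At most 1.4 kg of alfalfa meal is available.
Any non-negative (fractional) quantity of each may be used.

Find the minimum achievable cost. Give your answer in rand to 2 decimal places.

R4.34

Treat it as an LP. Let x1 = kg of fish meal, x2 = kg of sunflower meal, x3 = kg of alfalfa meal.
Minimize 1.92x1 + 0.27x2 + 0.38x3 subject to:
  40.4x1 + 3.6x2 + 14.6x3 ≥ 100.6   (calcium)
  47.1x1 + 12.1x2 + 7.6x3 ≥ 95.9   (lysine)
  28x1 + 10.9x2 + 2.6x3 ≥ 24.8   (phosphorus)
  x3 ≤ 1.4
  x1, x2, x3 ≥ 0.
The optimal basis is {fish meal, alfalfa meal}; sunflower meal drops out. There the calcium and the alfalfa meal cap constraints are tight.
Optimal quantities: fish meal = 1.984 kg, alfalfa meal = 1.4 kg.
Total cost: 1.92·1.984 + 0.38·1.4 = 4.3413.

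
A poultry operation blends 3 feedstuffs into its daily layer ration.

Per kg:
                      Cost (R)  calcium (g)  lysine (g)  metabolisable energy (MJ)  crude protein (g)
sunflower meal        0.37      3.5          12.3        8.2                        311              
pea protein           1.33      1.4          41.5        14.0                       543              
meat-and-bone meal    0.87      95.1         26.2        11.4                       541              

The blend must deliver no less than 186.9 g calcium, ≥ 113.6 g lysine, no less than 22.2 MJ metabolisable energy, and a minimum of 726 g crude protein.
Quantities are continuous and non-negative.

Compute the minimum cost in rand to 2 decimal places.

This is a linear program. Let x1 = kg of sunflower meal, x2 = kg of pea protein, x3 = kg of meat-and-bone meal.
min 0.37x1 + 1.33x2 + 0.87x3 s.t.:
  3.5x1 + 1.4x2 + 95.1x3 ≥ 186.9   (calcium)
  12.3x1 + 41.5x2 + 26.2x3 ≥ 113.6   (lysine)
  8.2x1 + 14x2 + 11.4x3 ≥ 22.2   (metabolisable energy)
  311x1 + 543x2 + 541x3 ≥ 726   (crude protein)
  x1, x2, x3 ≥ 0.
The optimal basis is {sunflower meal, meat-and-bone meal}; pea protein drops out. Binding constraints: calcium and lysine.
Optimal quantities: sunflower meal = 5.479 kg, meat-and-bone meal = 1.764 kg.
Objective = 0.37·5.479 + 0.87·1.764 = 3.5619.

R3.56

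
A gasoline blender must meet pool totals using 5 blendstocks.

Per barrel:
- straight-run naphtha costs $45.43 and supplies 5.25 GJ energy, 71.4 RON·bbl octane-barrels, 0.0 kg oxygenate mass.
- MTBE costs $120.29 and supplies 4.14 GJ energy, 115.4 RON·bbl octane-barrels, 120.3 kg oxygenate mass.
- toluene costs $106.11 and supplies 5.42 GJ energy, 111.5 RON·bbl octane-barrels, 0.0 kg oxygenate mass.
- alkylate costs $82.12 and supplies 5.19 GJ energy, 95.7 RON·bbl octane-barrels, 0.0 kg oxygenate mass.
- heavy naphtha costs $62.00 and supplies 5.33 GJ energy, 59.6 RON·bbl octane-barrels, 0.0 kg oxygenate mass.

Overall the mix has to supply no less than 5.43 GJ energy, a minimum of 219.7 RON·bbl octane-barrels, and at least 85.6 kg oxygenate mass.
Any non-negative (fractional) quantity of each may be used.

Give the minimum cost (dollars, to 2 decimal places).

$173.14

Set it up as a linear program. Let x1 = barrels of straight-run naphtha, x2 = barrels of MTBE, x3 = barrels of toluene, x4 = barrels of alkylate, x5 = barrels of heavy naphtha.
Minimize 45.43x1 + 120.29x2 + 106.11x3 + 82.12x4 + 62x5 s.t.:
  5.25x1 + 4.14x2 + 5.42x3 + 5.19x4 + 5.33x5 ≥ 5.43   (energy)
  71.4x1 + 115.4x2 + 111.5x3 + 95.7x4 + 59.6x5 ≥ 219.7   (octane-barrels)
  120.3x2 ≥ 85.6   (oxygenate mass)
  x1, x2, x3, x4, x5 ≥ 0.
The minimum-cost mix takes nothing from toluene, alkylate, heavy naphtha — only straight-run naphtha, MTBE. There the octane-barrels and oxygenate mass constraints are tight.
Optimal quantities: straight-run naphtha = 1.927 barrels, MTBE = 0.7116 barrels.
Objective = 45.43·1.927 + 120.29·0.7116 = 173.1420.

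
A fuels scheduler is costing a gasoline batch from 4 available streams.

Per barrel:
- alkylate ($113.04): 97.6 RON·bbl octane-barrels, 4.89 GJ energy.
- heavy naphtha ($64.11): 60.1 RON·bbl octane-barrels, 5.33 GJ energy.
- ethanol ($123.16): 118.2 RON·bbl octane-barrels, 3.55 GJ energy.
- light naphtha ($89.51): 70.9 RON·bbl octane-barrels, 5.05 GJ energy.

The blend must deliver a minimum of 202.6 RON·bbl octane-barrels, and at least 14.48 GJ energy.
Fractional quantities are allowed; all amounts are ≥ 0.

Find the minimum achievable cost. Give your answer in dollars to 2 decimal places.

Let x1 = barrels of alkylate, x2 = barrels of heavy naphtha, x3 = barrels of ethanol, x4 = barrels of light naphtha.
Minimise 113.04x1 + 64.11x2 + 123.16x3 + 89.51x4 subject to:
  97.6x1 + 60.1x2 + 118.2x3 + 70.9x4 ≥ 202.6   (octane-barrels)
  4.89x1 + 5.33x2 + 3.55x3 + 5.05x4 ≥ 14.48   (energy)
  x1, x2, x3, x4 ≥ 0.
At the optimum only heavy naphtha, ethanol are positive (alkylate, light naphtha = 0). There the octane-barrels and energy constraints are tight.
Optimal quantities: heavy naphtha = 2.38162 barrels, ethanol = 0.503083 barrels.
Total cost: 64.11·2.38162 + 123.16·0.503083 = 214.6454.

$214.65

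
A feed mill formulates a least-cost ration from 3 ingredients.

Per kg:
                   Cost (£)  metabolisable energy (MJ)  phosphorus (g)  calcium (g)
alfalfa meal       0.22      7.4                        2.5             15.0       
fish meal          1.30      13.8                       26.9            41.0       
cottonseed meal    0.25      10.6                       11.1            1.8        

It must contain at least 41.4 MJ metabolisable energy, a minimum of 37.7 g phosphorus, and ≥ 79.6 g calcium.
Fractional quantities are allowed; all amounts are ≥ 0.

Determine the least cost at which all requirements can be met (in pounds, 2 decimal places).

£1.67

This is a linear program. Let x1 = kg of alfalfa meal, x2 = kg of fish meal, x3 = kg of cottonseed meal.
min 0.22x1 + 1.3x2 + 0.25x3 s.t.:
  7.4x1 + 13.8x2 + 10.6x3 ≥ 41.4   (metabolisable energy)
  2.5x1 + 26.9x2 + 11.1x3 ≥ 37.7   (phosphorus)
  15x1 + 41x2 + 1.8x3 ≥ 79.6   (calcium)
  x1, x2, x3 ≥ 0.
At the optimum only alfalfa meal, cottonseed meal are positive (fish meal = 0). Binding constraints: phosphorus and calcium.
Optimal quantities: alfalfa meal = 5.035 kg, cottonseed meal = 2.262 kg.
Hence cost = 0.22·5.035 + 0.25·2.262 = £1.6732.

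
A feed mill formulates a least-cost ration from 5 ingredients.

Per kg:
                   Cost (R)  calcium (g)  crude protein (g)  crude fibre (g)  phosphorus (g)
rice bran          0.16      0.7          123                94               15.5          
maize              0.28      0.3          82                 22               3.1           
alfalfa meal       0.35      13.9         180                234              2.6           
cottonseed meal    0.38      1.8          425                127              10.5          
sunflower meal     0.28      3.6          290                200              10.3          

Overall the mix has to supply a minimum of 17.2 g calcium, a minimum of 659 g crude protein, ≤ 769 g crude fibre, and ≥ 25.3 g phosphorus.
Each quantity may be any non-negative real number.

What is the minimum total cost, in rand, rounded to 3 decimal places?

R0.796

This is a linear program. Let x1 = kg of rice bran, x2 = kg of maize, x3 = kg of alfalfa meal, x4 = kg of cottonseed meal, x5 = kg of sunflower meal.
Minimize 0.16x1 + 0.28x2 + 0.35x3 + 0.38x4 + 0.28x5 with:
  0.7x1 + 0.3x2 + 13.9x3 + 1.8x4 + 3.6x5 ≥ 17.2   (calcium)
  123x1 + 82x2 + 180x3 + 425x4 + 290x5 ≥ 659   (crude protein)
  94x1 + 22x2 + 234x3 + 127x4 + 200x5 ≤ 769   (crude fibre)
  15.5x1 + 3.1x2 + 2.6x3 + 10.5x4 + 10.3x5 ≥ 25.3   (phosphorus)
  x1, x2, x3, x4, x5 ≥ 0.
At the optimum only rice bran, alfalfa meal, sunflower meal are positive (maize, cottonseed meal = 0). There the calcium, crude protein, phosphorus constraints are tight.
Solving gives x1 = 0.44436, x3 = 0.80466, x5 = 1.5845.
Hence cost = 0.16·0.44436 + 0.35·0.80466 + 0.28·1.5845 = R0.79639.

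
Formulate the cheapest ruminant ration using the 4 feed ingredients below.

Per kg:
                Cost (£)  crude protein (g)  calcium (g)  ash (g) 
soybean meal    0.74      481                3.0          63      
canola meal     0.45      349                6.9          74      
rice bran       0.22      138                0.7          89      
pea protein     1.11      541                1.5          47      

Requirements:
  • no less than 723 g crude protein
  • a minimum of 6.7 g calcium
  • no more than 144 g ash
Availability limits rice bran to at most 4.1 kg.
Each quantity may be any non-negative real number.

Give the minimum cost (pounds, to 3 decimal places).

Let x1 = kg of soybean meal, x2 = kg of canola meal, x3 = kg of rice bran, x4 = kg of pea protein.
Minimise 0.74x1 + 0.45x2 + 0.22x3 + 1.11x4 subject to:
  481x1 + 349x2 + 138x3 + 541x4 ≥ 723   (crude protein)
  3x1 + 6.9x2 + 0.7x3 + 1.5x4 ≥ 6.7   (calcium)
  63x1 + 74x2 + 89x3 + 47x4 ≤ 144   (ash)
  x3 ≤ 4.1
  x1, x2, x3, x4 ≥ 0.
The cheapest feasible vertex uses only soybean meal, canola meal; rice bran, pea protein are not used. The crude protein and ash requirements are met with equality.
That vertex is x1 = 0.2386, x2 = 1.743.
Objective = 0.74·0.2386 + 0.45·1.743 = 0.96091.

£0.961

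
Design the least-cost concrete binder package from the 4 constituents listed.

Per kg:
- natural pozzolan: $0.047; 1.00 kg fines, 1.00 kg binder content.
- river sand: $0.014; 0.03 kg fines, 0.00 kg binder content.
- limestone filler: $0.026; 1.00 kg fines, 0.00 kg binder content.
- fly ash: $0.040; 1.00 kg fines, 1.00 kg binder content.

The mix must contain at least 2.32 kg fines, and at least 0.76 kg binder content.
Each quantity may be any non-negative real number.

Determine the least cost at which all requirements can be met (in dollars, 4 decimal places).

This is a linear program. Let x1 = kg of natural pozzolan, x2 = kg of river sand, x3 = kg of limestone filler, x4 = kg of fly ash.
Minimize 0.047x1 + 0.014x2 + 0.026x3 + 0.04x4 with:
  1x1 + 0.03x2 + 1x3 + 1x4 ≥ 2.32   (fines)
  1x1 + 1x4 ≥ 0.76   (binder content)
  x1, x2, x3, x4 ≥ 0.
The cheapest feasible vertex uses only limestone filler, fly ash; natural pozzolan, river sand are not used. The fines and binder content requirements are met with equality.
That vertex is x3 = 1.56, x4 = 0.76.
Objective = 0.026·1.56 + 0.04·0.76 = 0.070960.

$0.0710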